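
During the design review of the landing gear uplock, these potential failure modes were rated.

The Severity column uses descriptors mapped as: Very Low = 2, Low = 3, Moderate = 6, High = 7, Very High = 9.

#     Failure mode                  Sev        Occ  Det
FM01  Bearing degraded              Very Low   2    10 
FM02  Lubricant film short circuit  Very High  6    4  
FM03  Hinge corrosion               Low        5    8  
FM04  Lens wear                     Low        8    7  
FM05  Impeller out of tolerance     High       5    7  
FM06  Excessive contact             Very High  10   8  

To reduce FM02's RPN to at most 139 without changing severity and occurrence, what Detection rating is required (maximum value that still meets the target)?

FM02: S=9, O=6, D=4 → current RPN = 216.
Fixed product = 54. Need 54 × D ≤ 139, so D ≤ 139/54 = 2.57.
Maximum integer Detection rating = 2 (gives RPN 108; D=3 would give 162 > 139).

2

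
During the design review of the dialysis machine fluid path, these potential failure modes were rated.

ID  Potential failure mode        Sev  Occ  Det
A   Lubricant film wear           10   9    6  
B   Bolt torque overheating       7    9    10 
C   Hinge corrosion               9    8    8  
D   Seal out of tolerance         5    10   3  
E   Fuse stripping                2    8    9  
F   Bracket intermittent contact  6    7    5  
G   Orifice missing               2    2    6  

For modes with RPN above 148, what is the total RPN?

RPN = Severity × Occurrence × Detection:
  A: 10 × 9 × 6 = 540
  B: 7 × 9 × 10 = 630
  C: 9 × 8 × 8 = 576
  D: 5 × 10 × 3 = 150
  E: 2 × 8 × 9 = 144
  F: 6 × 7 × 5 = 210
  G: 2 × 2 × 6 = 24
RPN > 148: A (540), B (630), C (576), D (150), F (210).
Sum: 540 + 630 + 576 + 150 + 210 = 2106.

2106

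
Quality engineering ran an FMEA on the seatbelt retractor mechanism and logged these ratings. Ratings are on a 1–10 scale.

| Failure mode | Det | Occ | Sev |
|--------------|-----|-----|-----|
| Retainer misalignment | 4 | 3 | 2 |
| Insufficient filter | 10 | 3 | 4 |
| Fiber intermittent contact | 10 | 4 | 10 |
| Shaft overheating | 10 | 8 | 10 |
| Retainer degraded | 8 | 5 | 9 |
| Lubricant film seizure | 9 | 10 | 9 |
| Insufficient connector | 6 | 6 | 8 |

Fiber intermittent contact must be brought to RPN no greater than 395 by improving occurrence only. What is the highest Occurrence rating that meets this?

Fiber intermittent contact: S=10, O=4, D=10 → current RPN = 400.
Fixed product = 100. Need 100 × O ≤ 395, so O ≤ 395/100 = 3.95.
Maximum integer Occurrence rating = 3 (gives RPN 300; O=4 would give 400 > 395).

3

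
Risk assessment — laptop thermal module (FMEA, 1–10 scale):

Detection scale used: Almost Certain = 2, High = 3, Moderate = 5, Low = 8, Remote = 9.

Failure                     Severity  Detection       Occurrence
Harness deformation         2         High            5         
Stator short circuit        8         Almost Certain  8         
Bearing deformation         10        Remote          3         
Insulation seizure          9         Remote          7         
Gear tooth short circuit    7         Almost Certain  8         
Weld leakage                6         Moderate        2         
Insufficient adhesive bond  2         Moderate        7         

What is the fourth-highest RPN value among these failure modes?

112

RPN = Severity × Occurrence × Detection:
  Harness deformation: 2 × 5 × 3 = 30
  Stator short circuit: 8 × 8 × 2 = 128
  Bearing deformation: 10 × 3 × 9 = 270
  Insulation seizure: 9 × 7 × 9 = 567
  Gear tooth short circuit: 7 × 8 × 2 = 112
  Weld leakage: 6 × 2 × 5 = 60
  Insufficient adhesive bond: 2 × 7 × 5 = 70
Sorted descending: 567, 270, 128, 112, 70, 60, 30.
The fourth-highest RPN is 112 (Gear tooth short circuit).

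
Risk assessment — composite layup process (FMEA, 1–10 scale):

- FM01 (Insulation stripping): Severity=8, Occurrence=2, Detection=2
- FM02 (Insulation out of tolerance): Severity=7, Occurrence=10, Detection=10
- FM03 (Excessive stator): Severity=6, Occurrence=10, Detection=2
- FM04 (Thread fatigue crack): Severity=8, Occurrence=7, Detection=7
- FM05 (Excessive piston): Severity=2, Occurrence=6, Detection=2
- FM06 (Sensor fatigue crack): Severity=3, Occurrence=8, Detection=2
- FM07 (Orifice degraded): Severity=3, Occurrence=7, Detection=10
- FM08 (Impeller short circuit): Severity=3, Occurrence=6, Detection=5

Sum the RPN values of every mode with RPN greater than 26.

RPN = Severity × Occurrence × Detection:
  FM01: 8 × 2 × 2 = 32
  FM02: 7 × 10 × 10 = 700
  FM03: 6 × 10 × 2 = 120
  FM04: 8 × 7 × 7 = 392
  FM05: 2 × 6 × 2 = 24
  FM06: 3 × 8 × 2 = 48
  FM07: 3 × 7 × 10 = 210
  FM08: 3 × 6 × 5 = 90
RPN > 26: FM01 (32), FM02 (700), FM03 (120), FM04 (392), FM06 (48), FM07 (210), FM08 (90).
Sum: 32 + 700 + 120 + 392 + 48 + 210 + 90 = 1592.

1592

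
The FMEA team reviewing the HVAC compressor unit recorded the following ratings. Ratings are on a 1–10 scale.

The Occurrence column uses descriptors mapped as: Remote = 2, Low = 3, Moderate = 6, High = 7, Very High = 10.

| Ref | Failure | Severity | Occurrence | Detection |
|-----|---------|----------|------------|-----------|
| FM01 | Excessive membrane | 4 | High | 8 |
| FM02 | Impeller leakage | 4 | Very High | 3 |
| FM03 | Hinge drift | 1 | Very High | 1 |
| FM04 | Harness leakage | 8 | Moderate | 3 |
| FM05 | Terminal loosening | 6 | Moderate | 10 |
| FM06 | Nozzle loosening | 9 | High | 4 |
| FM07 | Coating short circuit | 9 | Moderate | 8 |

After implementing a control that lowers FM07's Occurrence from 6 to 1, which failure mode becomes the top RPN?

FM05

RPN = Severity × Occurrence × Detection:
  FM01: 4 × 7 × 8 = 224
  FM02: 4 × 10 × 3 = 120
  FM03: 1 × 10 × 1 = 10
  FM04: 8 × 6 × 3 = 144
  FM05: 6 × 6 × 10 = 360
  FM06: 9 × 7 × 4 = 252
  FM07: 9 × 6 × 8 = 432
After action: FM07 → 9 × 1 × 8 = 72.
Revised RPNs: FM05=360, FM06=252, FM01=224, FM04=144, FM02=120, FM07=72, FM03=10.
Highest is now FM05 (360).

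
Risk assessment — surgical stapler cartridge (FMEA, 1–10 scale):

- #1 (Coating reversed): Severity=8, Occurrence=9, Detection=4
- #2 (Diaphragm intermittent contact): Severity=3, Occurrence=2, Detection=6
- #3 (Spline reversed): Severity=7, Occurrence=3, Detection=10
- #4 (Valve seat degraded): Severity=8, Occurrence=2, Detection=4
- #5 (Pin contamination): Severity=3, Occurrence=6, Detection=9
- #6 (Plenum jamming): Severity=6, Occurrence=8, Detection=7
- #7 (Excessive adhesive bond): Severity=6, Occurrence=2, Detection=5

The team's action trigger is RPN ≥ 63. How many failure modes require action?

5

RPN = Severity × Occurrence × Detection:
  #1: 8 × 9 × 4 = 288
  #2: 3 × 2 × 6 = 36
  #3: 7 × 3 × 10 = 210
  #4: 8 × 2 × 4 = 64
  #5: 3 × 6 × 9 = 162
  #6: 6 × 8 × 7 = 336
  #7: 6 × 2 × 5 = 60
Modes with RPN ≥ 63: #1 (288), #3 (210), #4 (64), #5 (162), #6 (336) → 5.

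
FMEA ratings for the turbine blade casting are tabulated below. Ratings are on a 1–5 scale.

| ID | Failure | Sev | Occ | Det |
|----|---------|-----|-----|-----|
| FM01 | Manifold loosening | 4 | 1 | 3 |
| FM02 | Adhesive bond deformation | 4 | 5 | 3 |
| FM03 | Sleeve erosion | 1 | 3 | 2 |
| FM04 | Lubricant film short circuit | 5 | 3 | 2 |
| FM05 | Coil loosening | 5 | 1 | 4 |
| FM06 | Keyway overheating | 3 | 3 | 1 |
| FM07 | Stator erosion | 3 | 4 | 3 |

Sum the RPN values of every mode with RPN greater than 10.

158

RPN = Severity × Occurrence × Detection:
  FM01: 4 × 1 × 3 = 12
  FM02: 4 × 5 × 3 = 60
  FM03: 1 × 3 × 2 = 6
  FM04: 5 × 3 × 2 = 30
  FM05: 5 × 1 × 4 = 20
  FM06: 3 × 3 × 1 = 9
  FM07: 3 × 4 × 3 = 36
RPN > 10: FM01 (12), FM02 (60), FM04 (30), FM05 (20), FM07 (36).
Sum: 12 + 60 + 30 + 20 + 36 = 158.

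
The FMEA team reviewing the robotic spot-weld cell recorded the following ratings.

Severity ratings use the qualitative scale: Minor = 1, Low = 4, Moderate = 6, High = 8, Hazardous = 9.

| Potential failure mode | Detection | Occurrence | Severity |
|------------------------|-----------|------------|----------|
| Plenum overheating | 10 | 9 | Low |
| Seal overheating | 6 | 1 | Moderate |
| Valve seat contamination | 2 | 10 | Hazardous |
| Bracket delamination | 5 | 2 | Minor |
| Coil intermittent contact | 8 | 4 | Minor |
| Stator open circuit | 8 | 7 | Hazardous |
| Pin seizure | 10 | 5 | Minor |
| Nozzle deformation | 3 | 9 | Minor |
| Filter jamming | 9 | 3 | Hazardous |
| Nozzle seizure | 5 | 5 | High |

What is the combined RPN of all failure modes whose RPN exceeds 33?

1573

RPN = Severity × Occurrence × Detection:
  Plenum overheating: 4 × 9 × 10 = 360
  Seal overheating: 6 × 1 × 6 = 36
  Valve seat contamination: 9 × 10 × 2 = 180
  Bracket delamination: 1 × 2 × 5 = 10
  Coil intermittent contact: 1 × 4 × 8 = 32
  Stator open circuit: 9 × 7 × 8 = 504
  Pin seizure: 1 × 5 × 10 = 50
  Nozzle deformation: 1 × 9 × 3 = 27
  Filter jamming: 9 × 3 × 9 = 243
  Nozzle seizure: 8 × 5 × 5 = 200
RPN > 33: Plenum overheating (360), Seal overheating (36), Valve seat contamination (180), Stator open circuit (504), Pin seizure (50), Filter jamming (243), Nozzle seizure (200).
Sum: 360 + 36 + 180 + 504 + 50 + 243 + 200 = 1573.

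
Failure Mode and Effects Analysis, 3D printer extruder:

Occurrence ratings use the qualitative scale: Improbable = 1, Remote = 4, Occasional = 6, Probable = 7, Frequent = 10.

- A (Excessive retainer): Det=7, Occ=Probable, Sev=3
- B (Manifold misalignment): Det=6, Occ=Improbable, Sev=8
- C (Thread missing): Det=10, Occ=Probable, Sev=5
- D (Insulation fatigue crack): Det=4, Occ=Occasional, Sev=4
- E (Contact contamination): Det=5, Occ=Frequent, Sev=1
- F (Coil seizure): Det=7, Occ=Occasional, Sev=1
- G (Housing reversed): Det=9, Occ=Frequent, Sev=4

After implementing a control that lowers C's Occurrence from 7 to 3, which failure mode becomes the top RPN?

RPN = Severity × Occurrence × Detection:
  A: 3 × 7 × 7 = 147
  B: 8 × 1 × 6 = 48
  C: 5 × 7 × 10 = 350
  D: 4 × 6 × 4 = 96
  E: 1 × 10 × 5 = 50
  F: 1 × 6 × 7 = 42
  G: 4 × 10 × 9 = 360
After action: C → 5 × 3 × 10 = 150.
Revised RPNs: G=360, C=150, A=147, D=96, E=50, B=48, F=42.
Highest is now G (360).

G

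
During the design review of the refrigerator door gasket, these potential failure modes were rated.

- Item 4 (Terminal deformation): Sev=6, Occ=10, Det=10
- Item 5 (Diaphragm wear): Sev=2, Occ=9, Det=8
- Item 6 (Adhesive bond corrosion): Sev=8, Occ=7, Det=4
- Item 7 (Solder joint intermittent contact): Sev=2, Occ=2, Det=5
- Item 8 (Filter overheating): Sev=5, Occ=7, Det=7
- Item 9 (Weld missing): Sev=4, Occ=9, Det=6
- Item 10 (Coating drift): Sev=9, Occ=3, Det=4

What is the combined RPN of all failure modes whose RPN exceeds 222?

RPN = Severity × Occurrence × Detection:
  Item 4: 6 × 10 × 10 = 600
  Item 5: 2 × 9 × 8 = 144
  Item 6: 8 × 7 × 4 = 224
  Item 7: 2 × 2 × 5 = 20
  Item 8: 5 × 7 × 7 = 245
  Item 9: 4 × 9 × 6 = 216
  Item 10: 9 × 3 × 4 = 108
RPN > 222: Item 4 (600), Item 6 (224), Item 8 (245).
Sum: 600 + 224 + 245 = 1069.

1069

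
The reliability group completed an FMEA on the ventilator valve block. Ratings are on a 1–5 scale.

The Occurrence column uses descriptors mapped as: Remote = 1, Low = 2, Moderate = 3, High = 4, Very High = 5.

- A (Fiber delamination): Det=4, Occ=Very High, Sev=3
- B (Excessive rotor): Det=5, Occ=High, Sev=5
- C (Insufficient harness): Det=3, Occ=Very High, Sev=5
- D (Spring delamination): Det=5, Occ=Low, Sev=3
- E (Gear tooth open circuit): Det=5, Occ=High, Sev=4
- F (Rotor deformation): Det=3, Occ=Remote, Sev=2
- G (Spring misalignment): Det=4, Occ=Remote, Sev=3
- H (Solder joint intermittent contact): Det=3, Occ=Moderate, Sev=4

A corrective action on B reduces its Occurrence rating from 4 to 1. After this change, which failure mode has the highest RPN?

RPN = Severity × Occurrence × Detection:
  A: 3 × 5 × 4 = 60
  B: 5 × 4 × 5 = 100
  C: 5 × 5 × 3 = 75
  D: 3 × 2 × 5 = 30
  E: 4 × 4 × 5 = 80
  F: 2 × 1 × 3 = 6
  G: 3 × 1 × 4 = 12
  H: 4 × 3 × 3 = 36
After action: B → 5 × 1 × 5 = 25.
Revised RPNs: E=80, C=75, A=60, H=36, D=30, B=25, G=12, F=6.
Highest is now E (80).

E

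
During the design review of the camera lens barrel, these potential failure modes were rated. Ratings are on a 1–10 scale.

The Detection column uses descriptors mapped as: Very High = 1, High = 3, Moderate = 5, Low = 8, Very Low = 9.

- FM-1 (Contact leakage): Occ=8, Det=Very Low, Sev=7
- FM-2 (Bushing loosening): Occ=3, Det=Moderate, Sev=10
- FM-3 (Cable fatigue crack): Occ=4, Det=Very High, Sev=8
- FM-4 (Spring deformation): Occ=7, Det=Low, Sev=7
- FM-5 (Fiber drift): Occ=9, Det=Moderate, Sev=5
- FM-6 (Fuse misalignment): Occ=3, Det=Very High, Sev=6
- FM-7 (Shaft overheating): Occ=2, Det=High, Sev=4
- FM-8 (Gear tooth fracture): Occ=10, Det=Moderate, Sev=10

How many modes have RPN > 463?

RPN = Severity × Occurrence × Detection:
  FM-1: 7 × 8 × 9 = 504
  FM-2: 10 × 3 × 5 = 150
  FM-3: 8 × 4 × 1 = 32
  FM-4: 7 × 7 × 8 = 392
  FM-5: 5 × 9 × 5 = 225
  FM-6: 6 × 3 × 1 = 18
  FM-7: 4 × 2 × 3 = 24
  FM-8: 10 × 10 × 5 = 500
Modes with RPN > 463: FM-1 (504), FM-8 (500) → 2.

2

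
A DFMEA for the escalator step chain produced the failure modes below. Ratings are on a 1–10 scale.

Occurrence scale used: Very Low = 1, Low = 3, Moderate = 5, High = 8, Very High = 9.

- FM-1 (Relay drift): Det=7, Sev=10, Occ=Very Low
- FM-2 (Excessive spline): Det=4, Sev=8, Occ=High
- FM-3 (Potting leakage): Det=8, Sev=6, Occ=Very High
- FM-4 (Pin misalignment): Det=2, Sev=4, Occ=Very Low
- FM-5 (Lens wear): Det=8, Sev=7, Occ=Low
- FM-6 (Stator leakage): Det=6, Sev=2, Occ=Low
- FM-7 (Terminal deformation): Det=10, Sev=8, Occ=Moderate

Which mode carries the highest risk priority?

FM-3

RPN = Severity × Occurrence × Detection:
  FM-1: 10 × 1 × 7 = 70
  FM-2: 8 × 8 × 4 = 256
  FM-3: 6 × 9 × 8 = 432
  FM-4: 4 × 1 × 2 = 8
  FM-5: 7 × 3 × 8 = 168
  FM-6: 2 × 3 × 6 = 36
  FM-7: 8 × 5 × 10 = 400
Highest RPN is 432 → FM-3.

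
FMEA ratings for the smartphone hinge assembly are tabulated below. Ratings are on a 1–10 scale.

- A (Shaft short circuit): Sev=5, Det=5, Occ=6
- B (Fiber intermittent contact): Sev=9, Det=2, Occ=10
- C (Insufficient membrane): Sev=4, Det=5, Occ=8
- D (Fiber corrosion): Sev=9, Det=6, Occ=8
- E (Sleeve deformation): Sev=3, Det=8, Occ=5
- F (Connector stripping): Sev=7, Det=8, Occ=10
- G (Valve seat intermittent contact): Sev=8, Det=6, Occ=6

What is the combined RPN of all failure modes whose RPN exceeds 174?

1460

RPN = Severity × Occurrence × Detection:
  A: 5 × 6 × 5 = 150
  B: 9 × 10 × 2 = 180
  C: 4 × 8 × 5 = 160
  D: 9 × 8 × 6 = 432
  E: 3 × 5 × 8 = 120
  F: 7 × 10 × 8 = 560
  G: 8 × 6 × 6 = 288
RPN > 174: B (180), D (432), F (560), G (288).
Sum: 180 + 432 + 560 + 288 = 1460.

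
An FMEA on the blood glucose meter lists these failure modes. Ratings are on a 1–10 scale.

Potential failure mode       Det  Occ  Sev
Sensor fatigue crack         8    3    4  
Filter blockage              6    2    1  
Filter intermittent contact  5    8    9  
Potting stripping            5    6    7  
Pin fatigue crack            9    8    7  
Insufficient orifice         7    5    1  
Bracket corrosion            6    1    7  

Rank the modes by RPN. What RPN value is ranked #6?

RPN = Severity × Occurrence × Detection:
  Sensor fatigue crack: 4 × 3 × 8 = 96
  Filter blockage: 1 × 2 × 6 = 12
  Filter intermittent contact: 9 × 8 × 5 = 360
  Potting stripping: 7 × 6 × 5 = 210
  Pin fatigue crack: 7 × 8 × 9 = 504
  Insufficient orifice: 1 × 5 × 7 = 35
  Bracket corrosion: 7 × 1 × 6 = 42
Sorted descending: 504, 360, 210, 96, 42, 35, 12.
The sixth-highest RPN is 35 (Insufficient orifice).

35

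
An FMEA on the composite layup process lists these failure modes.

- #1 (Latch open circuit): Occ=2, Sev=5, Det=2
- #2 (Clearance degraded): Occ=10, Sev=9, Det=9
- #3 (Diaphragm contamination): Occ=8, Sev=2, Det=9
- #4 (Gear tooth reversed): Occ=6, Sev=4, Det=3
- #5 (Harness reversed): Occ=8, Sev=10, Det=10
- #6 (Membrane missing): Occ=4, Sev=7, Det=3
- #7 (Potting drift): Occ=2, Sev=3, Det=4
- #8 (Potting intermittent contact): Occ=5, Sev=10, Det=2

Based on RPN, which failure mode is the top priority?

#2

RPN = Severity × Occurrence × Detection:
  #1: 5 × 2 × 2 = 20
  #2: 9 × 10 × 9 = 810
  #3: 2 × 8 × 9 = 144
  #4: 4 × 6 × 3 = 72
  #5: 10 × 8 × 10 = 800
  #6: 7 × 4 × 3 = 84
  #7: 3 × 2 × 4 = 24
  #8: 10 × 5 × 2 = 100
Highest RPN is 810 → #2.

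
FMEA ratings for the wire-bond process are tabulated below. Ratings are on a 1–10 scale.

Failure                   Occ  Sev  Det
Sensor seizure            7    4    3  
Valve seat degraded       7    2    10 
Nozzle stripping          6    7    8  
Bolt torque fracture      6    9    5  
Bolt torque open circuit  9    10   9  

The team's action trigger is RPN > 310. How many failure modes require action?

2

RPN = Severity × Occurrence × Detection:
  Sensor seizure: 4 × 7 × 3 = 84
  Valve seat degraded: 2 × 7 × 10 = 140
  Nozzle stripping: 7 × 6 × 8 = 336
  Bolt torque fracture: 9 × 6 × 5 = 270
  Bolt torque open circuit: 10 × 9 × 9 = 810
Modes with RPN > 310: Nozzle stripping (336), Bolt torque open circuit (810) → 2.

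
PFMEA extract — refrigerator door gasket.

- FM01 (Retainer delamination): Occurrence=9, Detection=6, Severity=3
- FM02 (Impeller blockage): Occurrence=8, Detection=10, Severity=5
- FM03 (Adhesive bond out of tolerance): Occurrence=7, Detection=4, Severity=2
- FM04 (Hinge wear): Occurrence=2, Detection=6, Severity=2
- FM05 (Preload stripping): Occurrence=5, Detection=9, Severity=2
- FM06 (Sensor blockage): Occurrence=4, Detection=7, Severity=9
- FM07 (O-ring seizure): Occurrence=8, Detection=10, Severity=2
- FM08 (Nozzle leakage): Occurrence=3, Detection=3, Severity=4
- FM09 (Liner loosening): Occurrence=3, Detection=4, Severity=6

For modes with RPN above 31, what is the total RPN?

1228

RPN = Severity × Occurrence × Detection:
  FM01: 3 × 9 × 6 = 162
  FM02: 5 × 8 × 10 = 400
  FM03: 2 × 7 × 4 = 56
  FM04: 2 × 2 × 6 = 24
  FM05: 2 × 5 × 9 = 90
  FM06: 9 × 4 × 7 = 252
  FM07: 2 × 8 × 10 = 160
  FM08: 4 × 3 × 3 = 36
  FM09: 6 × 3 × 4 = 72
RPN > 31: FM01 (162), FM02 (400), FM03 (56), FM05 (90), FM06 (252), FM07 (160), FM08 (36), FM09 (72).
Sum: 162 + 400 + 56 + 90 + 252 + 160 + 36 + 72 = 1228.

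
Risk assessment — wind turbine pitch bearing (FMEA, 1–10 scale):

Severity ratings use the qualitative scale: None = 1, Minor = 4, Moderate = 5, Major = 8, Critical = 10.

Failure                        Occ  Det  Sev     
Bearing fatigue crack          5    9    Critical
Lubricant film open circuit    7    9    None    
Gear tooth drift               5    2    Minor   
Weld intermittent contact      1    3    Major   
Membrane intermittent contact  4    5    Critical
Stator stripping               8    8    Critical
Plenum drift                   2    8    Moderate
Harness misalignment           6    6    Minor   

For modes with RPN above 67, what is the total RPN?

RPN = Severity × Occurrence × Detection:
  Bearing fatigue crack: 10 × 5 × 9 = 450
  Lubricant film open circuit: 1 × 7 × 9 = 63
  Gear tooth drift: 4 × 5 × 2 = 40
  Weld intermittent contact: 8 × 1 × 3 = 24
  Membrane intermittent contact: 10 × 4 × 5 = 200
  Stator stripping: 10 × 8 × 8 = 640
  Plenum drift: 5 × 2 × 8 = 80
  Harness misalignment: 4 × 6 × 6 = 144
RPN > 67: Bearing fatigue crack (450), Membrane intermittent contact (200), Stator stripping (640), Plenum drift (80), Harness misalignment (144).
Sum: 450 + 200 + 640 + 80 + 144 = 1514.

1514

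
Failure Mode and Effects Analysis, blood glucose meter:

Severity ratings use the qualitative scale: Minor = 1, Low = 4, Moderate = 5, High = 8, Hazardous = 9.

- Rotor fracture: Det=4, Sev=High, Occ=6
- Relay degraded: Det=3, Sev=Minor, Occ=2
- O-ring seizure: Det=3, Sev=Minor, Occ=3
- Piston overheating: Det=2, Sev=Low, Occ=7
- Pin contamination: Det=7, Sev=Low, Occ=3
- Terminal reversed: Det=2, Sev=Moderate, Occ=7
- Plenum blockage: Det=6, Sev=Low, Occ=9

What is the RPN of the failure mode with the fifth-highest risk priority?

56

RPN = Severity × Occurrence × Detection:
  Rotor fracture: 8 × 6 × 4 = 192
  Relay degraded: 1 × 2 × 3 = 6
  O-ring seizure: 1 × 3 × 3 = 9
  Piston overheating: 4 × 7 × 2 = 56
  Pin contamination: 4 × 3 × 7 = 84
  Terminal reversed: 5 × 7 × 2 = 70
  Plenum blockage: 4 × 9 × 6 = 216
Sorted descending: 216, 192, 84, 70, 56, 9, 6.
The fifth-highest RPN is 56 (Piston overheating).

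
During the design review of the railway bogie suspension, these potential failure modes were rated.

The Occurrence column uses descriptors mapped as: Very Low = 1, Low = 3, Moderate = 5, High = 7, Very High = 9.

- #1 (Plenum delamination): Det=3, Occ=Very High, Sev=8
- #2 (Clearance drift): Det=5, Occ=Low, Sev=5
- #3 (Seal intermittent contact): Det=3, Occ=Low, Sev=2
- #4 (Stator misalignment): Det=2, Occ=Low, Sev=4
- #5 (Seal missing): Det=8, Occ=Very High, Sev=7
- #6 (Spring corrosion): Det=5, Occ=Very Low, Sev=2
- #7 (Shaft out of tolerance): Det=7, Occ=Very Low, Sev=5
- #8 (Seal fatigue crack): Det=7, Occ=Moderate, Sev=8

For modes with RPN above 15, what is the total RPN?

RPN = Severity × Occurrence × Detection:
  #1: 8 × 9 × 3 = 216
  #2: 5 × 3 × 5 = 75
  #3: 2 × 3 × 3 = 18
  #4: 4 × 3 × 2 = 24
  #5: 7 × 9 × 8 = 504
  #6: 2 × 1 × 5 = 10
  #7: 5 × 1 × 7 = 35
  #8: 8 × 5 × 7 = 280
RPN > 15: #1 (216), #2 (75), #3 (18), #4 (24), #5 (504), #7 (35), #8 (280).
Sum: 216 + 75 + 18 + 24 + 504 + 35 + 280 = 1152.

1152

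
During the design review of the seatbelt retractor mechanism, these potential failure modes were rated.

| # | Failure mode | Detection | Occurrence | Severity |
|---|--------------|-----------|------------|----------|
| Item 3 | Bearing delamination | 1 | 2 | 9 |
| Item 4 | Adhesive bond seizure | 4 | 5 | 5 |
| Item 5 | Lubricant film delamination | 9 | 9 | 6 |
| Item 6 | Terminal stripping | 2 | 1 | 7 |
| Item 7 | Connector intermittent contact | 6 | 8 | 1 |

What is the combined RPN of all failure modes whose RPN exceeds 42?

RPN = Severity × Occurrence × Detection:
  Item 3: 9 × 2 × 1 = 18
  Item 4: 5 × 5 × 4 = 100
  Item 5: 6 × 9 × 9 = 486
  Item 6: 7 × 1 × 2 = 14
  Item 7: 1 × 8 × 6 = 48
RPN > 42: Item 4 (100), Item 5 (486), Item 7 (48).
Sum: 100 + 486 + 48 = 634.

634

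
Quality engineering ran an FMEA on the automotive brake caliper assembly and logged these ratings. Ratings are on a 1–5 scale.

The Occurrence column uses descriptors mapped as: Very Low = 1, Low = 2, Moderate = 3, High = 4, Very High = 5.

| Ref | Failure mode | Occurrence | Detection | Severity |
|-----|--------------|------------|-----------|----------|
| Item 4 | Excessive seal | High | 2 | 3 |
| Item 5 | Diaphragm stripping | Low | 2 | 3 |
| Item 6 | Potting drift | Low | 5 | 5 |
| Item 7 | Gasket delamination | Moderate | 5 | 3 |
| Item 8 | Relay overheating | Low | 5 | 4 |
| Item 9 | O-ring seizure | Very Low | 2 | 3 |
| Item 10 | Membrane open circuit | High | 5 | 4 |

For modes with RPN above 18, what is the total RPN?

239

RPN = Severity × Occurrence × Detection:
  Item 4: 3 × 4 × 2 = 24
  Item 5: 3 × 2 × 2 = 12
  Item 6: 5 × 2 × 5 = 50
  Item 7: 3 × 3 × 5 = 45
  Item 8: 4 × 2 × 5 = 40
  Item 9: 3 × 1 × 2 = 6
  Item 10: 4 × 4 × 5 = 80
RPN > 18: Item 4 (24), Item 6 (50), Item 7 (45), Item 8 (40), Item 10 (80).
Sum: 24 + 50 + 45 + 40 + 80 = 239.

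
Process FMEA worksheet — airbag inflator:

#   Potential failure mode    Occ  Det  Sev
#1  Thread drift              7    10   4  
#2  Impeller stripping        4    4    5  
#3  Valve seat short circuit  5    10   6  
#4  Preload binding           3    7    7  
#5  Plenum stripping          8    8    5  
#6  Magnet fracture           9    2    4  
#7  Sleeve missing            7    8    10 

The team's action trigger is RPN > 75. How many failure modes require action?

RPN = Severity × Occurrence × Detection:
  #1: 4 × 7 × 10 = 280
  #2: 5 × 4 × 4 = 80
  #3: 6 × 5 × 10 = 300
  #4: 7 × 3 × 7 = 147
  #5: 5 × 8 × 8 = 320
  #6: 4 × 9 × 2 = 72
  #7: 10 × 7 × 8 = 560
Modes with RPN > 75: #1 (280), #2 (80), #3 (300), #4 (147), #5 (320), #7 (560) → 6.

6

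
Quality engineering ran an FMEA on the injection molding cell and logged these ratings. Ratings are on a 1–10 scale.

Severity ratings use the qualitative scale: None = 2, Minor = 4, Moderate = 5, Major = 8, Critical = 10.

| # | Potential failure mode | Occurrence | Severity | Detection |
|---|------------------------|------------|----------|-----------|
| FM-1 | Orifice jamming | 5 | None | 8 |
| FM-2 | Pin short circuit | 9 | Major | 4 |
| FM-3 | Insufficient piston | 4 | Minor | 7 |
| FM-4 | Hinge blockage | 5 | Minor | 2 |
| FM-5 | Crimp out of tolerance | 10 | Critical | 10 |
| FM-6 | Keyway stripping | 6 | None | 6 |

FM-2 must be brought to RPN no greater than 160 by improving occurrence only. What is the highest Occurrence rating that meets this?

FM-2: S=8, O=9, D=4 → current RPN = 288.
Fixed product = 32. Need 32 × O ≤ 160, so O ≤ 160/32 = 5.00.
Maximum integer Occurrence rating = 5 (gives RPN 160; O=6 would give 192 > 160).

5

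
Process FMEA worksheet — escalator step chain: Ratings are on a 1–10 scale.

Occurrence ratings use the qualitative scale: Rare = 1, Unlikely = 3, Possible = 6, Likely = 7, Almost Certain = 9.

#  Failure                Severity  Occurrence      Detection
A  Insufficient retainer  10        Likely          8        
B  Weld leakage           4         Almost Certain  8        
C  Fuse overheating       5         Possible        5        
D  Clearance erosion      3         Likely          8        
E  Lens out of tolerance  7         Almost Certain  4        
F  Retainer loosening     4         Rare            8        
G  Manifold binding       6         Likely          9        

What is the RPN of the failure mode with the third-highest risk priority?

288

RPN = Severity × Occurrence × Detection:
  A: 10 × 7 × 8 = 560
  B: 4 × 9 × 8 = 288
  C: 5 × 6 × 5 = 150
  D: 3 × 7 × 8 = 168
  E: 7 × 9 × 4 = 252
  F: 4 × 1 × 8 = 32
  G: 6 × 7 × 9 = 378
Sorted descending: 560, 378, 288, 252, 168, 150, 32.
The third-highest RPN is 288 (B).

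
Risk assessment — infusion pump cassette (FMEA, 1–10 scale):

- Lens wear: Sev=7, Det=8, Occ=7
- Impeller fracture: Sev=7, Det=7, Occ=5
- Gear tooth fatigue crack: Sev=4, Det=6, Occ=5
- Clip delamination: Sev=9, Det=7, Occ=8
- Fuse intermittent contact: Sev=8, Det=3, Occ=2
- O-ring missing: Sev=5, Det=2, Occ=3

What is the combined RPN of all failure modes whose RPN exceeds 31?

1309

RPN = Severity × Occurrence × Detection:
  Lens wear: 7 × 7 × 8 = 392
  Impeller fracture: 7 × 5 × 7 = 245
  Gear tooth fatigue crack: 4 × 5 × 6 = 120
  Clip delamination: 9 × 8 × 7 = 504
  Fuse intermittent contact: 8 × 2 × 3 = 48
  O-ring missing: 5 × 3 × 2 = 30
RPN > 31: Lens wear (392), Impeller fracture (245), Gear tooth fatigue crack (120), Clip delamination (504), Fuse intermittent contact (48).
Sum: 392 + 245 + 120 + 504 + 48 = 1309.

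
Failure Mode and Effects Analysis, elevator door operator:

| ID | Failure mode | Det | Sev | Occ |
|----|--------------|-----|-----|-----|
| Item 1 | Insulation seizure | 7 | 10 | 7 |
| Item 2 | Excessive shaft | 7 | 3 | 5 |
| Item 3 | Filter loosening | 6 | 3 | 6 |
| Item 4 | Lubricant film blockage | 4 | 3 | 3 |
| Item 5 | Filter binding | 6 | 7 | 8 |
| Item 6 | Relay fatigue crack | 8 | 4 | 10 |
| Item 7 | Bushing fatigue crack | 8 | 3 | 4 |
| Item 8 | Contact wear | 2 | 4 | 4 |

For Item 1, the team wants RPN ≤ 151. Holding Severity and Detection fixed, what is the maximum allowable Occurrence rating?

2

Item 1: S=10, O=7, D=7 → current RPN = 490.
Fixed product = 70. Need 70 × O ≤ 151, so O ≤ 151/70 = 2.16.
Maximum integer Occurrence rating = 2 (gives RPN 140; O=3 would give 210 > 151).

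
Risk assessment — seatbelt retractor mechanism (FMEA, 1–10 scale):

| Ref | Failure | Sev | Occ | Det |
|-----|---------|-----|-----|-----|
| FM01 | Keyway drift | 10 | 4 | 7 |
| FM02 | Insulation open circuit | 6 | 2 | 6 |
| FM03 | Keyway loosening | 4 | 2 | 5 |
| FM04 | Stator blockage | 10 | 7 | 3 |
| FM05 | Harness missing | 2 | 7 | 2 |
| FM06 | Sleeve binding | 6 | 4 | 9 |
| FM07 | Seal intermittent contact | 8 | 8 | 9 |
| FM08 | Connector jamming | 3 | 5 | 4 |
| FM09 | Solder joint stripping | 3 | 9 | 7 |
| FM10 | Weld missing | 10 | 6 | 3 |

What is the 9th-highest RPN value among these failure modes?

40

RPN = Severity × Occurrence × Detection:
  FM01: 10 × 4 × 7 = 280
  FM02: 6 × 2 × 6 = 72
  FM03: 4 × 2 × 5 = 40
  FM04: 10 × 7 × 3 = 210
  FM05: 2 × 7 × 2 = 28
  FM06: 6 × 4 × 9 = 216
  FM07: 8 × 8 × 9 = 576
  FM08: 3 × 5 × 4 = 60
  FM09: 3 × 9 × 7 = 189
  FM10: 10 × 6 × 3 = 180
Sorted descending: 576, 280, 216, 210, 189, 180, 72, 60, 40, 28.
The 9th-highest RPN is 40 (FM03).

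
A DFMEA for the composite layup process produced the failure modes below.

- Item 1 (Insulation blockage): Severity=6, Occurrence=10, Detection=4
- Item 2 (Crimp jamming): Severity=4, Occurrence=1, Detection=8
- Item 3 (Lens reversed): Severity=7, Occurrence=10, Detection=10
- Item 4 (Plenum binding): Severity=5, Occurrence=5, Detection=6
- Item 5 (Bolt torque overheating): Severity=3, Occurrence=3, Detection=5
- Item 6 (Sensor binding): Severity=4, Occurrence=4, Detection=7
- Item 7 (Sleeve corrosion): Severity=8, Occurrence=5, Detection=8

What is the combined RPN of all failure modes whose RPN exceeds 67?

1522

RPN = Severity × Occurrence × Detection:
  Item 1: 6 × 10 × 4 = 240
  Item 2: 4 × 1 × 8 = 32
  Item 3: 7 × 10 × 10 = 700
  Item 4: 5 × 5 × 6 = 150
  Item 5: 3 × 3 × 5 = 45
  Item 6: 4 × 4 × 7 = 112
  Item 7: 8 × 5 × 8 = 320
RPN > 67: Item 1 (240), Item 3 (700), Item 4 (150), Item 6 (112), Item 7 (320).
Sum: 240 + 700 + 150 + 112 + 320 = 1522.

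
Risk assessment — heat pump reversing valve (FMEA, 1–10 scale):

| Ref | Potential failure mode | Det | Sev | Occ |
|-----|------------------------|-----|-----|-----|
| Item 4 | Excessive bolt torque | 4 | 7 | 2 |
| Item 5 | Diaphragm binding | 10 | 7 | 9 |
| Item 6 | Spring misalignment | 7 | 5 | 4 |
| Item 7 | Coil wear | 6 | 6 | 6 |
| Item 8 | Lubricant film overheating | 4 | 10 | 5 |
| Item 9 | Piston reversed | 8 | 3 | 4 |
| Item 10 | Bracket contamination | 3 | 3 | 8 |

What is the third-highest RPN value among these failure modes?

200

RPN = Severity × Occurrence × Detection:
  Item 4: 7 × 2 × 4 = 56
  Item 5: 7 × 9 × 10 = 630
  Item 6: 5 × 4 × 7 = 140
  Item 7: 6 × 6 × 6 = 216
  Item 8: 10 × 5 × 4 = 200
  Item 9: 3 × 4 × 8 = 96
  Item 10: 3 × 8 × 3 = 72
Sorted descending: 630, 216, 200, 140, 96, 72, 56.
The third-highest RPN is 200 (Item 8).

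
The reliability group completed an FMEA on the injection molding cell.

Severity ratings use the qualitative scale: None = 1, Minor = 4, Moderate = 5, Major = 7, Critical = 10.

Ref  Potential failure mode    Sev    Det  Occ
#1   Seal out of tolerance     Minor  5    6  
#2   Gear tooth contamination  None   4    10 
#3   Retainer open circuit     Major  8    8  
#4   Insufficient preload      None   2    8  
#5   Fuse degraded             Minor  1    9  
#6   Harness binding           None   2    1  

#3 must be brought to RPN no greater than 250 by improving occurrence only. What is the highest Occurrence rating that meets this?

4

#3: S=7, O=8, D=8 → current RPN = 448.
Fixed product = 56. Need 56 × O ≤ 250, so O ≤ 250/56 = 4.46.
Maximum integer Occurrence rating = 4 (gives RPN 224; O=5 would give 280 > 250).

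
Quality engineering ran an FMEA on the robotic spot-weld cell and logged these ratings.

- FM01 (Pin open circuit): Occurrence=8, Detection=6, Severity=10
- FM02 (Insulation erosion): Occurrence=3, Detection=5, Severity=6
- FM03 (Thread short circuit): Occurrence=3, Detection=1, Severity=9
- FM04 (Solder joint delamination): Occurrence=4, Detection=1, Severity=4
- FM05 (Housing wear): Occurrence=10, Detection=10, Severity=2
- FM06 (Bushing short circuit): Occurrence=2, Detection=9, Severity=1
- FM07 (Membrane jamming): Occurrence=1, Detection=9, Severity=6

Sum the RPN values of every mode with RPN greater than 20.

RPN = Severity × Occurrence × Detection:
  FM01: 10 × 8 × 6 = 480
  FM02: 6 × 3 × 5 = 90
  FM03: 9 × 3 × 1 = 27
  FM04: 4 × 4 × 1 = 16
  FM05: 2 × 10 × 10 = 200
  FM06: 1 × 2 × 9 = 18
  FM07: 6 × 1 × 9 = 54
RPN > 20: FM01 (480), FM02 (90), FM03 (27), FM05 (200), FM07 (54).
Sum: 480 + 90 + 27 + 200 + 54 = 851.

851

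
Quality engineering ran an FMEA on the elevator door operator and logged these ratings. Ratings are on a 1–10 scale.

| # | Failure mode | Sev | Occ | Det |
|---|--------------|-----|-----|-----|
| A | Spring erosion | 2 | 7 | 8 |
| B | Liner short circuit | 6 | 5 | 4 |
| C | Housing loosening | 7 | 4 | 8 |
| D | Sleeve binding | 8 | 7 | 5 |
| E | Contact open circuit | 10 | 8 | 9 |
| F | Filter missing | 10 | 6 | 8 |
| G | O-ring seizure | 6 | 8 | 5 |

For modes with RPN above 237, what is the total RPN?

RPN = Severity × Occurrence × Detection:
  A: 2 × 7 × 8 = 112
  B: 6 × 5 × 4 = 120
  C: 7 × 4 × 8 = 224
  D: 8 × 7 × 5 = 280
  E: 10 × 8 × 9 = 720
  F: 10 × 6 × 8 = 480
  G: 6 × 8 × 5 = 240
RPN > 237: D (280), E (720), F (480), G (240).
Sum: 280 + 720 + 480 + 240 = 1720.

1720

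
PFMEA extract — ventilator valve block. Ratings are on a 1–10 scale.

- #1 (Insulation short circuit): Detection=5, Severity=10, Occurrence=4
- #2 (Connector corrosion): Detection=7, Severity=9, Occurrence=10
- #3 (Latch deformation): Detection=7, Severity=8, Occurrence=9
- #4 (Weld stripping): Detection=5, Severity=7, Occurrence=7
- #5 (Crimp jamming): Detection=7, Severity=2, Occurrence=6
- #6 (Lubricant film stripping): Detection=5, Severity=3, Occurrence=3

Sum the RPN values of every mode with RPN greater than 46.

1663

RPN = Severity × Occurrence × Detection:
  #1: 10 × 4 × 5 = 200
  #2: 9 × 10 × 7 = 630
  #3: 8 × 9 × 7 = 504
  #4: 7 × 7 × 5 = 245
  #5: 2 × 6 × 7 = 84
  #6: 3 × 3 × 5 = 45
RPN > 46: #1 (200), #2 (630), #3 (504), #4 (245), #5 (84).
Sum: 200 + 630 + 504 + 245 + 84 = 1663.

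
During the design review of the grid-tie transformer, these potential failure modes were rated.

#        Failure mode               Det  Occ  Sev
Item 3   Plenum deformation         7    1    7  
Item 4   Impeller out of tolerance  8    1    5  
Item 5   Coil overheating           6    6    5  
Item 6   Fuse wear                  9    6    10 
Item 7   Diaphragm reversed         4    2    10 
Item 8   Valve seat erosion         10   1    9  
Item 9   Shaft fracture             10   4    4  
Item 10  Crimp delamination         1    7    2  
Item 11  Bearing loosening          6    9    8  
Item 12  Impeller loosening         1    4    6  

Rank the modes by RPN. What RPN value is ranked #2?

432

RPN = Severity × Occurrence × Detection:
  Item 3: 7 × 1 × 7 = 49
  Item 4: 5 × 1 × 8 = 40
  Item 5: 5 × 6 × 6 = 180
  Item 6: 10 × 6 × 9 = 540
  Item 7: 10 × 2 × 4 = 80
  Item 8: 9 × 1 × 10 = 90
  Item 9: 4 × 4 × 10 = 160
  Item 10: 2 × 7 × 1 = 14
  Item 11: 8 × 9 × 6 = 432
  Item 12: 6 × 4 × 1 = 24
Sorted descending: 540, 432, 180, 160, 90, 80, 49, 40, 24, 14.
The second-highest RPN is 432 (Item 11).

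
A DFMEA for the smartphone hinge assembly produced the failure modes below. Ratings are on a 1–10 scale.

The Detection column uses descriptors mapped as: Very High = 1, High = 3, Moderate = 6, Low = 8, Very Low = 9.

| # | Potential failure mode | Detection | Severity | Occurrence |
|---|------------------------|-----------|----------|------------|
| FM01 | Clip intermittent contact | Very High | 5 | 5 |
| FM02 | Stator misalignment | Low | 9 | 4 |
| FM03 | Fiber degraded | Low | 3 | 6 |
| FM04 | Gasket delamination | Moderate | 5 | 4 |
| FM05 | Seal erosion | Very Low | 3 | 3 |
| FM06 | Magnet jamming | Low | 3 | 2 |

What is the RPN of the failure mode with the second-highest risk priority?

144

RPN = Severity × Occurrence × Detection:
  FM01: 5 × 5 × 1 = 25
  FM02: 9 × 4 × 8 = 288
  FM03: 3 × 6 × 8 = 144
  FM04: 5 × 4 × 6 = 120
  FM05: 3 × 3 × 9 = 81
  FM06: 3 × 2 × 8 = 48
Sorted descending: 288, 144, 120, 81, 48, 25.
The second-highest RPN is 144 (FM03).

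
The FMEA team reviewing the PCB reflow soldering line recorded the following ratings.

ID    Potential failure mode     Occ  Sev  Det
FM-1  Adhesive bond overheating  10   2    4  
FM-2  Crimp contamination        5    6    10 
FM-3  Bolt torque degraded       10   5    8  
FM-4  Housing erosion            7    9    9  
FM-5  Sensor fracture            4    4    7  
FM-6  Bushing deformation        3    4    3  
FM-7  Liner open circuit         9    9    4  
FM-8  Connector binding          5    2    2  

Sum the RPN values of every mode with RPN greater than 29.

1819

RPN = Severity × Occurrence × Detection:
  FM-1: 2 × 10 × 4 = 80
  FM-2: 6 × 5 × 10 = 300
  FM-3: 5 × 10 × 8 = 400
  FM-4: 9 × 7 × 9 = 567
  FM-5: 4 × 4 × 7 = 112
  FM-6: 4 × 3 × 3 = 36
  FM-7: 9 × 9 × 4 = 324
  FM-8: 2 × 5 × 2 = 20
RPN > 29: FM-1 (80), FM-2 (300), FM-3 (400), FM-4 (567), FM-5 (112), FM-6 (36), FM-7 (324).
Sum: 80 + 300 + 400 + 567 + 112 + 36 + 324 = 1819.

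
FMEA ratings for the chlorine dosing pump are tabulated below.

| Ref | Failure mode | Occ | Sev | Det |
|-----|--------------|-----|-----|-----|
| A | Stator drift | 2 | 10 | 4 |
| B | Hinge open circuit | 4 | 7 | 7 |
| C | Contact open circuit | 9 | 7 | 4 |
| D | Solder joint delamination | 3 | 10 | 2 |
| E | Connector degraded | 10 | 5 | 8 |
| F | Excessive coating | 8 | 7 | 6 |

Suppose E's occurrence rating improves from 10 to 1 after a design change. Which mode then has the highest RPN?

F

RPN = Severity × Occurrence × Detection:
  A: 10 × 2 × 4 = 80
  B: 7 × 4 × 7 = 196
  C: 7 × 9 × 4 = 252
  D: 10 × 3 × 2 = 60
  E: 5 × 10 × 8 = 400
  F: 7 × 8 × 6 = 336
After action: E → 5 × 1 × 8 = 40.
Revised RPNs: F=336, C=252, B=196, A=80, D=60, E=40.
Highest is now F (336).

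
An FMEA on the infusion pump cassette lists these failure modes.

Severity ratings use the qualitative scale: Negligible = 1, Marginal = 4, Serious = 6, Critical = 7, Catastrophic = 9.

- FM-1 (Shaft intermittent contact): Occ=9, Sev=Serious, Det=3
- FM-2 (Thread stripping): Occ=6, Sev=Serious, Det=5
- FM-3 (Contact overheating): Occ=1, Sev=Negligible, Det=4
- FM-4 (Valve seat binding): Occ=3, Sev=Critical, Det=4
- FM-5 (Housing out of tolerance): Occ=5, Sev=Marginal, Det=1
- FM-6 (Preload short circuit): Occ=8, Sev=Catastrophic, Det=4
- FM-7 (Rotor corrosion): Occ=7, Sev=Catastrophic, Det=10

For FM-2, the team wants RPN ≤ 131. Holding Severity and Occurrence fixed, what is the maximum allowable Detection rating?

FM-2: S=6, O=6, D=5 → current RPN = 180.
Fixed product = 36. Need 36 × D ≤ 131, so D ≤ 131/36 = 3.64.
Maximum integer Detection rating = 3 (gives RPN 108; D=4 would give 144 > 131).

3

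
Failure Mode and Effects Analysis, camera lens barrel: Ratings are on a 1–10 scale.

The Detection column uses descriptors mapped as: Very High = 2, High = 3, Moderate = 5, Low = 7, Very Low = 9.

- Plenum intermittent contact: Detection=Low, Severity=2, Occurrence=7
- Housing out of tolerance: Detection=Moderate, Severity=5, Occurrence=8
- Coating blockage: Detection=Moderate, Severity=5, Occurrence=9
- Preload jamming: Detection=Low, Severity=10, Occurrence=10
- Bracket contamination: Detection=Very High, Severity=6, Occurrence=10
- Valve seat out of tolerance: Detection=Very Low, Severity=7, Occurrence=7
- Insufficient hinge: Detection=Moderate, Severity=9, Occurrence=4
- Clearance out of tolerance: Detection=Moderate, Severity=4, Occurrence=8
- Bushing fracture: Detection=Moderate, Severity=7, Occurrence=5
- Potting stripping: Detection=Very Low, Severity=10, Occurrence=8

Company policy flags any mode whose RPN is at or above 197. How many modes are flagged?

RPN = Severity × Occurrence × Detection:
  Plenum intermittent contact: 2 × 7 × 7 = 98
  Housing out of tolerance: 5 × 8 × 5 = 200
  Coating blockage: 5 × 9 × 5 = 225
  Preload jamming: 10 × 10 × 7 = 700
  Bracket contamination: 6 × 10 × 2 = 120
  Valve seat out of tolerance: 7 × 7 × 9 = 441
  Insufficient hinge: 9 × 4 × 5 = 180
  Clearance out of tolerance: 4 × 8 × 5 = 160
  Bushing fracture: 7 × 5 × 5 = 175
  Potting stripping: 10 × 8 × 9 = 720
Modes with RPN ≥ 197: Housing out of tolerance (200), Coating blockage (225), Preload jamming (700), Valve seat out of tolerance (441), Potting stripping (720) → 5.

5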